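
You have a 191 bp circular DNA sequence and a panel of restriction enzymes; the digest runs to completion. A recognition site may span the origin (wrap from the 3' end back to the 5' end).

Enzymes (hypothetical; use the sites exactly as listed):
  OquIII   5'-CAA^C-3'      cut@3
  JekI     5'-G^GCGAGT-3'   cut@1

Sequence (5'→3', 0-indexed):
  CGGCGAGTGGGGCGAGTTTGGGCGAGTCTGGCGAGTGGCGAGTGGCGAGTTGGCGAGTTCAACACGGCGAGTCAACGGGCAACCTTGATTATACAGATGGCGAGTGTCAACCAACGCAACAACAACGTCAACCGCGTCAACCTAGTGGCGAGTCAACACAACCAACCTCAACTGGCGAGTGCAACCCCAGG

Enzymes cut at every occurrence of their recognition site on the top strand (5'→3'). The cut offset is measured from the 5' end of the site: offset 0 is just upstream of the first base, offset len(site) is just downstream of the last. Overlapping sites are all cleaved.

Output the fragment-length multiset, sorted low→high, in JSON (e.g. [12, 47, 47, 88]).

[3,3,3,4,4,4,5,5,6,6,7,7,7,7,8,9,9,9,9,9,9,10,10,10,11,17]

Per-enzyme occurrences:
  OquIII CAAC/3: at [59, 72, 79, 107, 111, 116, 119, 122, 128, 137, 153, 158, 162, 168, 181] ⇒ [62, 75, 82, 110, 114, 119, 122, 125, 131, 140, 156, 161, 165, 171, 184]
  JekI GGCGAGT/1: at [1, 10, 20, 29, 36, 43, 51, 65, 98, 146, 173] ⇒ [2, 11, 21, 30, 37, 44, 52, 66, 99, 147, 174]

Pooled cuts: [2, 11, 21, 30, 37, 44, 52, 62, 66, 75, 82, 99, 110, 114, 119, 122, 125, 131, 140, 147, 156, 161, 165, 171, 174, 184]

Fragment lengths:
  2→11: 9 bp
  11→21: 10 bp
  21→30: 9 bp
  30→37: 7 bp
  37→44: 7 bp
  44→52: 8 bp
  52→62: 10 bp
  62→66: 4 bp
  66→75: 9 bp
  75→82: 7 bp
  82→99: 17 bp
  99→110: 11 bp
  110→114: 4 bp
  114→119: 5 bp
  119→122: 3 bp
  122→125: 3 bp
  125→131: 6 bp
  131→140: 9 bp
  140→147: 7 bp
  147→156: 9 bp
  156→161: 5 bp
  161→165: 4 bp
  165→171: 6 bp
  171→174: 3 bp
  174→184: 10 bp
  184→2 (wrap): 191-184+2 = 9 bp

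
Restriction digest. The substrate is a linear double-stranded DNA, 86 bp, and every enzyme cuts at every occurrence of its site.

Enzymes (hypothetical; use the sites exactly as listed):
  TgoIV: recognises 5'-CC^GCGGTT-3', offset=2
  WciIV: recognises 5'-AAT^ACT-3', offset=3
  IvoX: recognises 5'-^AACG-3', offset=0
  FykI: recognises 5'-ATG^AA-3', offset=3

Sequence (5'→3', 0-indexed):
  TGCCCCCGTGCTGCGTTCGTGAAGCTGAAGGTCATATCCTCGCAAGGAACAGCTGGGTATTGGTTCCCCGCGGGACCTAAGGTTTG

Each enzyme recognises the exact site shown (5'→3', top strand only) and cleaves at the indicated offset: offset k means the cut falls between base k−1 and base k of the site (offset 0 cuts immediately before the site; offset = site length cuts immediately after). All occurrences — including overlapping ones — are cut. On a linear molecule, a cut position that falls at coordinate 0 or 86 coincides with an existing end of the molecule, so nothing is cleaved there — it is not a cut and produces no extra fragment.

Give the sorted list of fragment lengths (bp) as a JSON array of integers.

Scan for sites:
  TgoIV (CCGCGGTT, off=2): no sites
  WciIV (AATACT, off=3): no sites
  IvoX (AACG, off=0): no sites
  FykI (ATGAA, off=3): no sites

Pooled cuts: ∅

Fragments:
  no cuts → one linear fragment of 86 bp

[86]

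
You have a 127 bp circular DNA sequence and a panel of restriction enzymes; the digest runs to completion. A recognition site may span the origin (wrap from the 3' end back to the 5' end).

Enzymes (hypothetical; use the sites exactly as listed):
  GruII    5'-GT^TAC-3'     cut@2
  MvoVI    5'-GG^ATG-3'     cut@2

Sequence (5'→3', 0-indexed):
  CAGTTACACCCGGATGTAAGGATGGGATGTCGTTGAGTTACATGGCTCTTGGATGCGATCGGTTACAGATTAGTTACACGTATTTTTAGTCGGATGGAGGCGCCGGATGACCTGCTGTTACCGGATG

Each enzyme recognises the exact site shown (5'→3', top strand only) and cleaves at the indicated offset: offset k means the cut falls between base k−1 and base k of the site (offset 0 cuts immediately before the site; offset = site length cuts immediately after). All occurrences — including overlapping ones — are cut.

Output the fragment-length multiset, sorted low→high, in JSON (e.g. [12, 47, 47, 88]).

Site scan:
  GruII GTTAC/2: at [2, 36, 61, 72, 116] ⇒ [4, 38, 63, 74, 118]
  MvoVI GGATG/2: at [11, 19, 24, 50, 91, 104, 122] ⇒ [13, 21, 26, 52, 93, 106, 124]

Pooled cuts: [4, 13, 21, 26, 38, 52, 63, 74, 93, 106, 118, 124]

Fragment lengths:
  4→13: 9 bp
  13→21: 8 bp
  21→26: 5 bp
  26→38: 12 bp
  38→52: 14 bp
  52→63: 11 bp
  63→74: 11 bp
  74→93: 19 bp
  93→106: 13 bp
  106→118: 12 bp
  118→124: 6 bp
  124→4 (wrap): 127-124+4 = 7 bp

[5,6,7,8,9,11,11,12,12,13,14,19]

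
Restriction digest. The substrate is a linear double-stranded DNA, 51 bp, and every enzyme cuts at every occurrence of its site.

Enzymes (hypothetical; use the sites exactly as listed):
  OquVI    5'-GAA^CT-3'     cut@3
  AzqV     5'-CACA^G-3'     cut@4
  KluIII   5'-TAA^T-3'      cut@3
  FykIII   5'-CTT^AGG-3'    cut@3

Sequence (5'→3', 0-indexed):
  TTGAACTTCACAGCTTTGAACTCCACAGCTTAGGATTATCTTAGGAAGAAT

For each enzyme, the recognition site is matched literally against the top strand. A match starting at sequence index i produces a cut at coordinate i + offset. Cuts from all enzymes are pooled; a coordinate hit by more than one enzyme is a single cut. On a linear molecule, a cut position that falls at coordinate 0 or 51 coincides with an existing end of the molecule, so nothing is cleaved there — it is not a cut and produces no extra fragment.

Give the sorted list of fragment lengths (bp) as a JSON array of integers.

[4,5,7,7,8,9,11]

Per-enzyme occurrences:
  OquVI (GAACT, off=3): starts [2, 17] → cuts [5, 20]
  AzqV (CACAG, off=4): starts [8, 23] → cuts [12, 27]
  KluIII (TAAT, off=3): no sites
  FykIII (CTTAGG, off=3): starts [28, 39] → cuts [31, 42]

All cut coordinates (distinct, sorted): [5, 12, 20, 27, 31, 42]

Fragments:
  [0,5): 5 bp
  [5,12): 7 bp
  [12,20): 8 bp
  [20,27): 7 bp
  [27,31): 4 bp
  [31,42): 11 bp
  [42,51): 9 bp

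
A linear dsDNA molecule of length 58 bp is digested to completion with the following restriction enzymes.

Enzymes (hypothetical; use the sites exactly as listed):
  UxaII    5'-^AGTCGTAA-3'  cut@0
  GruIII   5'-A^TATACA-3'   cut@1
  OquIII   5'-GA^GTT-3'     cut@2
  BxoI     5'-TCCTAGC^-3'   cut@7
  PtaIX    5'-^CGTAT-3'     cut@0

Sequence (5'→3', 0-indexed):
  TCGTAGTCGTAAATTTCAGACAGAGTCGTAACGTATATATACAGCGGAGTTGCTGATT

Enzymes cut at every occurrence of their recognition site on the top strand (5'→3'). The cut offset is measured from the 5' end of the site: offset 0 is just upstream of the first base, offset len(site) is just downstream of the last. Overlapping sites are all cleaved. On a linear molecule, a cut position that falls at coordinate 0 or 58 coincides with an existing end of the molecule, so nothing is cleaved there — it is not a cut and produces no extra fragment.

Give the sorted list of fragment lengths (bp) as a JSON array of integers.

Scan for sites:
  UxaII AGTCGTAA/0: at [4, 23] ⇒ [4, 23]
  GruIII ATATACA/1: at [36] ⇒ [37]
  OquIII GAGTT/2: at [46] ⇒ [48]
  BxoI (TCCTAGC, off=7): no sites
  PtaIX CGTAT/0: at [31] ⇒ [31]

Pooled cuts: [4, 23, 31, 37, 48]

Fragments:
  [0,4): 4 bp
  [4,23): 19 bp
  [23,31): 8 bp
  [31,37): 6 bp
  [37,48): 11 bp
  [48,58): 10 bp

[4,6,8,10,11,19]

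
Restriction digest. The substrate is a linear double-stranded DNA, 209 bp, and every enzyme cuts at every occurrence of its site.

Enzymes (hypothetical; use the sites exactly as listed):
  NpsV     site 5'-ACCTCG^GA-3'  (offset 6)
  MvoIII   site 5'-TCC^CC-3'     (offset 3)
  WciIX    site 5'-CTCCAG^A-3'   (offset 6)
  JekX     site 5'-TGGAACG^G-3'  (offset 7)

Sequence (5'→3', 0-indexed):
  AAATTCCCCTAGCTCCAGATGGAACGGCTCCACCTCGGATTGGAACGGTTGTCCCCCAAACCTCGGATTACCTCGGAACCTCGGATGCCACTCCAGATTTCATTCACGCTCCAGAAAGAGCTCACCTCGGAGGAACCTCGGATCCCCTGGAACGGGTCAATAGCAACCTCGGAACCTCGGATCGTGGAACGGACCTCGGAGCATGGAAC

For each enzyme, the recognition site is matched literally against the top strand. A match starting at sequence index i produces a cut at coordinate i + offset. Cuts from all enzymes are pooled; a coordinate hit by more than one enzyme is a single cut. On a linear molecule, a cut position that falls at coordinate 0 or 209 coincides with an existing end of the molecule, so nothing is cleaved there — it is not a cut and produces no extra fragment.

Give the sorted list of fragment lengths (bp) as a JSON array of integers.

[5,7,7,7,8,8,8,9,10,10,11,11,11,11,11,12,13,15,17,18]

Site scan:
  NpsV ACCTCGGA/6: at [31, 59, 69, 77, 123, 134, 165, 173, 192] ⇒ [37, 65, 75, 83, 129, 140, 171, 179, 198]
  MvoIII TCCCC/3: at [4, 51, 142] ⇒ [7, 54, 145]
  WciIX CTCCAGA/6: at [12, 90, 108] ⇒ [18, 96, 114]
  JekX TGGAACGG/7: at [19, 40, 147, 184] ⇒ [26, 47, 154, 191]

All cut coordinates (distinct, sorted): [7, 18, 26, 37, 47, 54, 65, 75, 83, 96, 114, 129, 140, 145, 154, 171, 179, 191, 198]

Fragment lengths:
  [0,7): 7 bp
  [7,18): 11 bp
  [18,26): 8 bp
  [26,37): 11 bp
  [37,47): 10 bp
  [47,54): 7 bp
  [54,65): 11 bp
  [65,75): 10 bp
  [75,83): 8 bp
  [83,96): 13 bp
  [96,114): 18 bp
  [114,129): 15 bp
  [129,140): 11 bp
  [140,145): 5 bp
  [145,154): 9 bp
  [154,171): 17 bp
  [171,179): 8 bp
  [179,191): 12 bp
  [191,198): 7 bp
  [198,209): 11 bp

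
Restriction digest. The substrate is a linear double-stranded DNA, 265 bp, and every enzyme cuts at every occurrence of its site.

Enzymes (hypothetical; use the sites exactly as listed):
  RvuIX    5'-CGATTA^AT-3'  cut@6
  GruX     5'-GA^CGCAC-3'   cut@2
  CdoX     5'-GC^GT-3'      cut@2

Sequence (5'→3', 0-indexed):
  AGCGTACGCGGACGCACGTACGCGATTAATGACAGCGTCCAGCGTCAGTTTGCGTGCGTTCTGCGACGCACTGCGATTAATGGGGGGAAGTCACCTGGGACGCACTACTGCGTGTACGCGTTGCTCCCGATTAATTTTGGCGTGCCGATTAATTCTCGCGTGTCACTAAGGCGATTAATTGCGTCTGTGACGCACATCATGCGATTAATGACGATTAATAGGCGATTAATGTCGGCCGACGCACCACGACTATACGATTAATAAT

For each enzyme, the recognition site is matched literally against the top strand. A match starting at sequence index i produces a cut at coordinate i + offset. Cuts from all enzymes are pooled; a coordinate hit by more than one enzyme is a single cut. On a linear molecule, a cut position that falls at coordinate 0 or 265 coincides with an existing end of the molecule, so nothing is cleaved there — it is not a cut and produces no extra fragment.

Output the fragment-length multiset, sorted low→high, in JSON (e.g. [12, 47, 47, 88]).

[3,4,5,5,7,8,8,8,8,8,9,9,10,10,10,11,11,11,13,14,16,17,18,21,21]

Scan for sites:
  RvuIX CGATTAAT/6: at [22, 73, 127, 145, 171, 201, 211, 222, 254] ⇒ [28, 79, 133, 151, 177, 207, 217, 228, 260]
  GruX GACGCAC/2: at [10, 64, 98, 188, 237] ⇒ [12, 66, 100, 190, 239]
  CdoX GCGT/2: at [1, 34, 41, 51, 55, 109, 117, 139, 157, 180] ⇒ [3, 36, 43, 53, 57, 111, 119, 141, 159, 182]

All cut coordinates (distinct, sorted): [3, 12, 28, 36, 43, 53, 57, 66, 79, 100, 111, 119, 133, 141, 151, 159, 177, 182, 190, 207, 217, 228, 239, 260]

Fragments:
  [0,3): 3 bp
  [3,12): 9 bp
  [12,28): 16 bp
  [28,36): 8 bp
  [36,43): 7 bp
  [43,53): 10 bp
  [53,57): 4 bp
  [57,66): 9 bp
  [66,79): 13 bp
  [79,100): 21 bp
  [100,111): 11 bp
  [111,119): 8 bp
  [119,133): 14 bp
  [133,141): 8 bp
  [141,151): 10 bp
  [151,159): 8 bp
  [159,177): 18 bp
  [177,182): 5 bp
  [182,190): 8 bp
  [190,207): 17 bp
  [207,217): 10 bp
  [217,228): 11 bp
  [228,239): 11 bp
  [239,260): 21 bp
  [260,265): 5 bp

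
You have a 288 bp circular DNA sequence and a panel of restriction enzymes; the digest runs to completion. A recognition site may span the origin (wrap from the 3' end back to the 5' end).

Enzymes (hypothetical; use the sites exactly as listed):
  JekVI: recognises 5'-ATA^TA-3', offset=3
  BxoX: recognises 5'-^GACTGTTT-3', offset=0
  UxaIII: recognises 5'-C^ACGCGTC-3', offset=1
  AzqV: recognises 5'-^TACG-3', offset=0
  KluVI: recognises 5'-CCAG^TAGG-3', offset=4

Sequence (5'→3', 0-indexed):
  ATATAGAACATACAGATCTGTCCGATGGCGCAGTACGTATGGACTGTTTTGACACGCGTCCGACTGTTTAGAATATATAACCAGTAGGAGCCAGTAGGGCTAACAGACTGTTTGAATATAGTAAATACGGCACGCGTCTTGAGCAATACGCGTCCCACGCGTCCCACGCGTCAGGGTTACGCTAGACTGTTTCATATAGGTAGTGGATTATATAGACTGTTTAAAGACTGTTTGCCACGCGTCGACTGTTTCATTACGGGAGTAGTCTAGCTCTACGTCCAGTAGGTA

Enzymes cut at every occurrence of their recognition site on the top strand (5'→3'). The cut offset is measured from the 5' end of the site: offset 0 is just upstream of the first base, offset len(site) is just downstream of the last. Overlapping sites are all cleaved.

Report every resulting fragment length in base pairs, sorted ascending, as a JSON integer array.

[2,2,6,7,7,7,7,8,8,9,9,9,10,10,11,11,11,11,12,12,12,13,14,15,16,19,30]

Per-enzyme occurrences:
  JekVI ATATA/3: at [0, 72, 74, 115, 193, 209] ⇒ [3, 75, 77, 118, 196, 212]
  BxoX GACTGTTT/0: at [41, 61, 105, 184, 214, 225, 243] ⇒ [41, 61, 105, 184, 214, 225, 243]
  UxaIII CACGCGTC/1: at [52, 130, 155, 164, 235] ⇒ [53, 131, 156, 165, 236]
  AzqV TACG/0: at [33, 125, 146, 177, 254, 273] ⇒ [33, 125, 146, 177, 254, 273]
  KluVI CCAGTAGG/4: at [80, 90, 278] ⇒ [84, 94, 282]

All cut coordinates (distinct, sorted): [3, 33, 41, 53, 61, 75, 77, 84, 94, 105, 118, 125, 131, 146, 156, 165, 177, 184, 196, 212, 214, 225, 236, 243, 254, 273, 282]

Fragments:
  3→33: 30 bp
  33→41: 8 bp
  41→53: 12 bp
  53→61: 8 bp
  61→75: 14 bp
  75→77: 2 bp
  77→84: 7 bp
  84→94: 10 bp
  94→105: 11 bp
  105→118: 13 bp
  118→125: 7 bp
  125→131: 6 bp
  131→146: 15 bp
  146→156: 10 bp
  156→165: 9 bp
  165→177: 12 bp
  177→184: 7 bp
  184→196: 12 bp
  196→212: 16 bp
  212→214: 2 bp
  214→225: 11 bp
  225→236: 11 bp
  236→243: 7 bp
  243→254: 11 bp
  254→273: 19 bp
  273→282: 9 bp
  282→3 (wrap): 288-282+3 = 9 bp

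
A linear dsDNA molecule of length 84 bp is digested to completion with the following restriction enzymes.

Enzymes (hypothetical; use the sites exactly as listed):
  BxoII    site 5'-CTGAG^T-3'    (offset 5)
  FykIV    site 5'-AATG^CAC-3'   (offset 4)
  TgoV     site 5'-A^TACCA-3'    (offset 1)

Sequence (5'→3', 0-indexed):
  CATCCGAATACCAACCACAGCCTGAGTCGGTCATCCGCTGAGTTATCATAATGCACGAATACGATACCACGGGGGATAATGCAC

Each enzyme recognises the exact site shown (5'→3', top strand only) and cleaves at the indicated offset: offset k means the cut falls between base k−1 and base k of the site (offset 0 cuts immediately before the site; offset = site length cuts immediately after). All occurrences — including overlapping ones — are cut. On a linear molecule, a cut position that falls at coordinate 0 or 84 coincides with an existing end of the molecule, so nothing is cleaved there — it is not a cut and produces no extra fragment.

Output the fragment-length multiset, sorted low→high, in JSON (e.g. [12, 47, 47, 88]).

Per-enzyme occurrences:
  BxoII CTGAGT/5: at [21, 37] ⇒ [26, 42]
  FykIV AATGCAC/4: at [49, 77] ⇒ [53, 81]
  TgoV ATACCA/1: at [7, 63] ⇒ [8, 64]

Pooled cuts: [8, 26, 42, 53, 64, 81]

Fragment lengths:
  [0,8): 8 bp
  [8,26): 18 bp
  [26,42): 16 bp
  [42,53): 11 bp
  [53,64): 11 bp
  [64,81): 17 bp
  [81,84): 3 bp

[3,8,11,11,16,17,18]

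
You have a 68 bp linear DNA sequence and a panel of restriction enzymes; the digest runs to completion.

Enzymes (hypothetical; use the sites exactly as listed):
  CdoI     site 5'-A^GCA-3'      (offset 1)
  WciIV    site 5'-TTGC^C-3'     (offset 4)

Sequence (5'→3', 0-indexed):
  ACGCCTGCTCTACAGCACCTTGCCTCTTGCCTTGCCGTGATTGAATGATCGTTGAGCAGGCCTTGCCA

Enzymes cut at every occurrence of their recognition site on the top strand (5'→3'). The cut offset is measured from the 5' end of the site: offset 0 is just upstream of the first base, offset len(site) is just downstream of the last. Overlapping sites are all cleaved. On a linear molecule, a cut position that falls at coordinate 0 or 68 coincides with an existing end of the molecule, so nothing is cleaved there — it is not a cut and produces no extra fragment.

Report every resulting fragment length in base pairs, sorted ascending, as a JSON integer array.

Per-enzyme occurrences:
  CdoI (AGCA, off=1): starts [13, 54] → cuts [14, 55]
  WciIV (TTGCC, off=4): starts [19, 26, 31, 62] → cuts [23, 30, 35, 66]

Pooled cuts: [14, 23, 30, 35, 55, 66]

Fragment lengths:
  [0,14): 14 bp
  [14,23): 9 bp
  [23,30): 7 bp
  [30,35): 5 bp
  [35,55): 20 bp
  [55,66): 11 bp
  [66,68): 2 bp

[2,5,7,9,11,14,20]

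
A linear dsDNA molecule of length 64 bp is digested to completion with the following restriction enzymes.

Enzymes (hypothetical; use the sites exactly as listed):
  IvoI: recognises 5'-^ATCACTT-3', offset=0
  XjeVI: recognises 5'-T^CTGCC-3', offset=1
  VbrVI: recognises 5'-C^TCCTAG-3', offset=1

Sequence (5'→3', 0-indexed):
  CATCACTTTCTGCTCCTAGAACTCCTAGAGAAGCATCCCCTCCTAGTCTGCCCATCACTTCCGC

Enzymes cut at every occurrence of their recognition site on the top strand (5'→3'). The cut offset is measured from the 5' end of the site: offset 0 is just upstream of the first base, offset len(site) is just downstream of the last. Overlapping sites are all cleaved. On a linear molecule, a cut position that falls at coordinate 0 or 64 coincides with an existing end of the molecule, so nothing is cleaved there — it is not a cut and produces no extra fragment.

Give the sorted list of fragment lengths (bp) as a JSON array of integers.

Site scan:
  IvoI (ATCACTT, off=0): starts [1, 53] → cuts [1, 53]
  XjeVI (TCTGCC, off=1): starts [46] → cuts [47]
  VbrVI (CTCCTAG, off=1): starts [12, 21, 39] → cuts [13, 22, 40]

Pooled cuts: [1, 13, 22, 40, 47, 53]

Fragments:
  [0,1): 1 bp
  [1,13): 12 bp
  [13,22): 9 bp
  [22,40): 18 bp
  [40,47): 7 bp
  [47,53): 6 bp
  [53,64): 11 bp

[1,6,7,9,11,12,18]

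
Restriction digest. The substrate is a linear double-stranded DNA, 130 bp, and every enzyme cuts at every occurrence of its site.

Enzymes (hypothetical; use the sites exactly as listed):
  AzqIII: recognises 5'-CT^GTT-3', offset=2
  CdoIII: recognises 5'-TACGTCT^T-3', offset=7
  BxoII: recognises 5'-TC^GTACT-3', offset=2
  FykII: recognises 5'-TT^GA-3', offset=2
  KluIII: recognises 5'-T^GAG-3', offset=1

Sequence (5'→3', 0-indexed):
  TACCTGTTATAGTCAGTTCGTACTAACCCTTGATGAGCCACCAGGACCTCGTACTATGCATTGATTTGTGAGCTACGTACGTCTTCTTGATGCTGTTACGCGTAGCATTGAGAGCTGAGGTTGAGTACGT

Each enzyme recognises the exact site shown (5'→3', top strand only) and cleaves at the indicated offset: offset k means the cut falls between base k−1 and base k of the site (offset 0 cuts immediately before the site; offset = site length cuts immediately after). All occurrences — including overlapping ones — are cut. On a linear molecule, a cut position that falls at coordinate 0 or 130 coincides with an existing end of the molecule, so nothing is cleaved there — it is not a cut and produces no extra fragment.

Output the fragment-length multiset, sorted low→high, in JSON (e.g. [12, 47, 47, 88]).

Per-enzyme occurrences:
  AzqIII CTGTT/2: at [3, 92] ⇒ [5, 94]
  CdoIII TACGTCTT/7: at [77] ⇒ [84]
  BxoII TCGTACT/2: at [17, 48] ⇒ [19, 50]
  FykII TTGA/2: at [29, 60, 86, 107, 120] ⇒ [31, 62, 88, 109, 122]
  KluIII TGAG/1: at [33, 68, 108, 115, 121] ⇒ [34, 69, 109, 116, 122]

All cut coordinates (distinct, sorted): [5, 19, 31, 34, 50, 62, 69, 84, 88, 94, 109, 116, 122]

Fragment lengths:
  [0,5): 5 bp
  [5,19): 14 bp
  [19,31): 12 bp
  [31,34): 3 bp
  [34,50): 16 bp
  [50,62): 12 bp
  [62,69): 7 bp
  [69,84): 15 bp
  [84,88): 4 bp
  [88,94): 6 bp
  [94,109): 15 bp
  [109,116): 7 bp
  [116,122): 6 bp
  [122,130): 8 bp

[3,4,5,6,6,7,7,8,12,12,14,15,15,16]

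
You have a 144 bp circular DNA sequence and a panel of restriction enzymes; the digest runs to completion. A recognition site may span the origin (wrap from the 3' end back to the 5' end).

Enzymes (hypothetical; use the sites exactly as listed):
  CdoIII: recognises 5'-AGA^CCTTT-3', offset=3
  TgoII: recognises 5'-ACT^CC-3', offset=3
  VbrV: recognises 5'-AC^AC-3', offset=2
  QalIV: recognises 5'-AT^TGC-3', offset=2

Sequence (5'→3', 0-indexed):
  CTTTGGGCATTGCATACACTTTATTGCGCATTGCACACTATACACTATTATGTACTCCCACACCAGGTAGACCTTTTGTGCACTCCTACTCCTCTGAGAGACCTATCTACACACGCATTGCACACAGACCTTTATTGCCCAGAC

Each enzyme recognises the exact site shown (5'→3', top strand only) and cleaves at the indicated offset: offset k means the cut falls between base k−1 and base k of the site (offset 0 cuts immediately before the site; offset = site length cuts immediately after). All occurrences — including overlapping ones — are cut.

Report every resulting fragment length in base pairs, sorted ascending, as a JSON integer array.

[2,5,5,5,5,6,6,7,7,7,7,7,8,10,11,13,13,20]

Scan for sites:
  CdoIII (AGACCTTT, off=3): starts [68, 125, 140] → cuts [71, 128, 143]
  TgoII (ACTCC, off=3): starts [53, 81, 87] → cuts [56, 84, 90]
  VbrV (ACAC, off=2): starts [15, 34, 41, 59, 108, 110, 121] → cuts [17, 36, 43, 61, 110, 112, 123]
  QalIV (ATTGC, off=2): starts [8, 22, 29, 116, 133] → cuts [10, 24, 31, 118, 135]

All cut coordinates (distinct, sorted): [10, 17, 24, 31, 36, 43, 56, 61, 71, 84, 90, 110, 112, 118, 123, 128, 135, 143]

Fragments:
  10→17: 7 bp
  17→24: 7 bp
  24→31: 7 bp
  31→36: 5 bp
  36→43: 7 bp
  43→56: 13 bp
  56→61: 5 bp
  61→71: 10 bp
  71→84: 13 bp
  84→90: 6 bp
  90→110: 20 bp
  110→112: 2 bp
  112→118: 6 bp
  118→123: 5 bp
  123→128: 5 bp
  128→135: 7 bp
  135→143: 8 bp
  143→10 (wrap): 144-143+10 = 11 bp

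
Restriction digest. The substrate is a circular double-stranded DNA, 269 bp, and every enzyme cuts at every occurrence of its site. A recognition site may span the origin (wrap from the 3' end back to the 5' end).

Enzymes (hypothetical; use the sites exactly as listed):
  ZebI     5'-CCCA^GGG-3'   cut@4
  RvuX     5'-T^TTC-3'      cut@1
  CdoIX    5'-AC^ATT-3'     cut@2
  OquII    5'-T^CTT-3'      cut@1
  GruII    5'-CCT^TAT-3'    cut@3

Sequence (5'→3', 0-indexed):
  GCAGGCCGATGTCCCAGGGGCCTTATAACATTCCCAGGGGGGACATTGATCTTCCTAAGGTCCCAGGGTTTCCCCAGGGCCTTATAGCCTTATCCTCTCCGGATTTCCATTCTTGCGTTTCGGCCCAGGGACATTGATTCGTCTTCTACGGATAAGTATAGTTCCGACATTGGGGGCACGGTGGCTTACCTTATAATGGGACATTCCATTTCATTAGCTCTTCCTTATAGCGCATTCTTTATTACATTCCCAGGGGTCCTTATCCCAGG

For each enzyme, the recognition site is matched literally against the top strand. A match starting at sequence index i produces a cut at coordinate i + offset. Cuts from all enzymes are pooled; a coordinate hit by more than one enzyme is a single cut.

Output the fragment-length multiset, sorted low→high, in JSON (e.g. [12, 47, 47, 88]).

Site scan:
  ZebI CCCAGGG/4: at [12, 32, 61, 72, 123, 248, 263] ⇒ [16, 36, 65, 76, 127, 252, 267]
  RvuX TTTC/1: at [68, 103, 117, 208] ⇒ [69, 104, 118, 209]
  CdoIX ACATT/2: at [27, 42, 130, 166, 200, 243] ⇒ [29, 44, 132, 168, 202, 245]
  OquII TCTT/1: at [49, 110, 141, 218, 235] ⇒ [50, 111, 142, 219, 236]
  GruII CCTTAT/3: at [20, 79, 87, 188, 222, 257] ⇒ [23, 82, 90, 191, 225, 260]

All cut coordinates (distinct, sorted): [16, 23, 29, 36, 44, 50, 65, 69, 76, 82, 90, 104, 111, 118, 127, 132, 142, 168, 191, 202, 209, 219, 225, 236, 245, 252, 260, 267]

Fragment lengths:
  16→23: 7 bp
  23→29: 6 bp
  29→36: 7 bp
  36→44: 8 bp
  44→50: 6 bp
  50→65: 15 bp
  65→69: 4 bp
  69→76: 7 bp
  76→82: 6 bp
  82→90: 8 bp
  90→104: 14 bp
  104→111: 7 bp
  111→118: 7 bp
  118→127: 9 bp
  127→132: 5 bp
  132→142: 10 bp
  142→168: 26 bp
  168→191: 23 bp
  191→202: 11 bp
  202→209: 7 bp
  209→219: 10 bp
  219→225: 6 bp
  225→236: 11 bp
  236→245: 9 bp
  245→252: 7 bp
  252→260: 8 bp
  260→267: 7 bp
  267→16 (wrap): 269-267+16 = 18 bp

[4,5,6,6,6,6,7,7,7,7,7,7,7,7,8,8,8,9,9,10,10,11,11,14,15,18,23,26]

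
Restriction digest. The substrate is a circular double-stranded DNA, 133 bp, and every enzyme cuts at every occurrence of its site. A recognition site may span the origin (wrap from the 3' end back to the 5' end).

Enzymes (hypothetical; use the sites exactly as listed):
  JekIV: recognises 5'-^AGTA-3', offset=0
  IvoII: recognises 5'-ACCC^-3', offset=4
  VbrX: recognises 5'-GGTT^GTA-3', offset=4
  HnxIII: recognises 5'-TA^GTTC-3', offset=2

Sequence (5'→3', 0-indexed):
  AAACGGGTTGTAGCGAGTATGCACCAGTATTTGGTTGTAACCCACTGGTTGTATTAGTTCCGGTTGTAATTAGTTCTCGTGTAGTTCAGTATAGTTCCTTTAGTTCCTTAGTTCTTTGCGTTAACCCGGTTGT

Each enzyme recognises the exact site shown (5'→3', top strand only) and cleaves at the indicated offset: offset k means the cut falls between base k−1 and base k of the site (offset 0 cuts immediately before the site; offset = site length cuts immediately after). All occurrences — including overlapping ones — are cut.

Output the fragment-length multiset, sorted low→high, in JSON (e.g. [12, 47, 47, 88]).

[4,4,6,6,6,7,7,7,8,9,9,10,11,11,11,17]

Site scan:
  JekIV (AGTA, off=0): starts [15, 25, 87] → cuts [15, 25, 87]
  IvoII (ACCC, off=4): starts [39, 123] → cuts [43, 127]
  VbrX (GGTTGTA, off=4): starts [5, 32, 46, 61, 127] → cuts [9, 36, 50, 65, 131]
  HnxIII (TAGTTC, off=2): starts [54, 70, 81, 91, 100, 108] → cuts [56, 72, 83, 93, 102, 110]

All cut coordinates (distinct, sorted): [9, 15, 25, 36, 43, 50, 56, 65, 72, 83, 87, 93, 102, 110, 127, 131]

Fragments:
  9→15: 6 bp
  15→25: 10 bp
  25→36: 11 bp
  36→43: 7 bp
  43→50: 7 bp
  50→56: 6 bp
  56→65: 9 bp
  65→72: 7 bp
  72→83: 11 bp
  83→87: 4 bp
  87→93: 6 bp
  93→102: 9 bp
  102→110: 8 bp
  110→127: 17 bp
  127→131: 4 bp
  131→9 (wrap): 133-131+9 = 11 bp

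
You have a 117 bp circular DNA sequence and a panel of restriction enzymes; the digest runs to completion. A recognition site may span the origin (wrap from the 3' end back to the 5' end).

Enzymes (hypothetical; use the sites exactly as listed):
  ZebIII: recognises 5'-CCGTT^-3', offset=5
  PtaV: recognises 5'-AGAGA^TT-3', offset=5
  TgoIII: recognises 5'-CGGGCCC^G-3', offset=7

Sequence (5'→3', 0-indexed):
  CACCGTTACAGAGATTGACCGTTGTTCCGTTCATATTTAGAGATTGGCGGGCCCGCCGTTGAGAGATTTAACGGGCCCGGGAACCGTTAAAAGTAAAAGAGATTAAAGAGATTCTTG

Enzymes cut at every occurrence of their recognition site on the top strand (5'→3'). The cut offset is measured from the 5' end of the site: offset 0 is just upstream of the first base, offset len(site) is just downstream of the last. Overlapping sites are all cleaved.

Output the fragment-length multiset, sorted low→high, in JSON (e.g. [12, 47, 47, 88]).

[6,6,7,8,9,9,10,11,12,12,13,14]

Scan for sites:
  ZebIII CCGTT/5: at [2, 18, 26, 55, 83] ⇒ [7, 23, 31, 60, 88]
  PtaV AGAGATT/5: at [9, 38, 61, 97, 106] ⇒ [14, 43, 66, 102, 111]
  TgoIII CGGGCCCG/7: at [47, 71] ⇒ [54, 78]

All cut coordinates (distinct, sorted): [7, 14, 23, 31, 43, 54, 60, 66, 78, 88, 102, 111]

Fragment lengths:
  7→14: 7 bp
  14→23: 9 bp
  23→31: 8 bp
  31→43: 12 bp
  43→54: 11 bp
  54→60: 6 bp
  60→66: 6 bp
  66→78: 12 bp
  78→88: 10 bp
  88→102: 14 bp
  102→111: 9 bp
  111→7 (wrap): 117-111+7 = 13 bp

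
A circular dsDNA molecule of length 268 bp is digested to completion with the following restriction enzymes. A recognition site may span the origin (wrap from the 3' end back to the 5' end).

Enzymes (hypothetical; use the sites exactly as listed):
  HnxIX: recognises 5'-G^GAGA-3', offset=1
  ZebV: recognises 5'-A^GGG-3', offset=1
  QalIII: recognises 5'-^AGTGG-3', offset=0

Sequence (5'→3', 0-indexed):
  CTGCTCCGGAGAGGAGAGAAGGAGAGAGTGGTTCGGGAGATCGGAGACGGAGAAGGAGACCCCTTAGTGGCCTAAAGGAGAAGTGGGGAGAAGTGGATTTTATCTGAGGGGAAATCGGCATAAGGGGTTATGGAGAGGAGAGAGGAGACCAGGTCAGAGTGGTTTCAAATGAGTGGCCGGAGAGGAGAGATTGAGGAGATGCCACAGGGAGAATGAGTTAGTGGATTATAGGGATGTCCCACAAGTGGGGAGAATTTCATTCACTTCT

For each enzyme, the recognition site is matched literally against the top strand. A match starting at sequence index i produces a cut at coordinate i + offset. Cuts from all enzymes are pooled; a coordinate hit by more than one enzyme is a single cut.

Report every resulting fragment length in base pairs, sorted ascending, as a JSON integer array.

Scan for sites:
  HnxIX GGAGA/1: at [7, 12, 20, 35, 42, 48, 54, 76, 86, 131, 136, 143, 178, 183, 194, 207, 248] ⇒ [8, 13, 21, 36, 43, 49, 55, 77, 87, 132, 137, 144, 179, 184, 195, 208, 249]
  ZebV AGGG/1: at [106, 122, 205, 229] ⇒ [107, 123, 206, 230]
  QalIII AGTGG/0: at [26, 65, 81, 91, 157, 171, 219, 243] ⇒ [26, 65, 81, 91, 157, 171, 219, 243]

All cut coordinates (distinct, sorted): [8, 13, 21, 26, 36, 43, 49, 55, 65, 77, 81, 87, 91, 107, 123, 132, 137, 144, 157, 171, 179, 184, 195, 206, 208, 219, 230, 243, 249]

Fragments:
  8→13: 5 bp
  13→21: 8 bp
  21→26: 5 bp
  26→36: 10 bp
  36→43: 7 bp
  43→49: 6 bp
  49→55: 6 bp
  55→65: 10 bp
  65→77: 12 bp
  77→81: 4 bp
  81→87: 6 bp
  87→91: 4 bp
  91→107: 16 bp
  107→123: 16 bp
  123→132: 9 bp
  132→137: 5 bp
  137→144: 7 bp
  144→157: 13 bp
  157→171: 14 bp
  171→179: 8 bp
  179→184: 5 bp
  184→195: 11 bp
  195→206: 11 bp
  206→208: 2 bp
  208→219: 11 bp
  219→230: 11 bp
  230→243: 13 bp
  243→249: 6 bp
  249→8 (wrap): 268-249+8 = 27 bp

[2,4,4,5,5,5,5,6,6,6,6,7,7,8,8,9,10,10,11,11,11,11,12,13,13,14,16,16,27]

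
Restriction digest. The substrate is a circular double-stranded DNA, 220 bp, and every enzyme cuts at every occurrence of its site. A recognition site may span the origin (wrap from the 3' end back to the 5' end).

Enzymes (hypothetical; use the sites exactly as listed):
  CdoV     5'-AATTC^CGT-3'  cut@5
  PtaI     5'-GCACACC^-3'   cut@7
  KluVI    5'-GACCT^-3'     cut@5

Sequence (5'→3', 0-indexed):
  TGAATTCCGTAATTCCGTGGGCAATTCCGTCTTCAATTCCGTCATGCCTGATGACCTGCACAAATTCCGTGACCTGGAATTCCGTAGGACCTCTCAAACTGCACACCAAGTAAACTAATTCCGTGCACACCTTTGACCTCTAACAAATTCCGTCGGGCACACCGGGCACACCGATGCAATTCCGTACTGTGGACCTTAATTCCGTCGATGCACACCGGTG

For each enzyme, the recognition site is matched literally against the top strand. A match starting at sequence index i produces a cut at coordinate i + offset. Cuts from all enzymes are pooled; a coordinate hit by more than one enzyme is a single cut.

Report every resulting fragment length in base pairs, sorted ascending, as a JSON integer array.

Scan for sites:
  CdoV AATTCCGT/5: at [2, 10, 22, 34, 62, 77, 116, 145, 177, 197] ⇒ [7, 15, 27, 39, 67, 82, 121, 150, 182, 202]
  PtaI GCACACC/7: at [100, 124, 156, 165, 209] ⇒ [107, 131, 163, 172, 216]
  KluVI GACCT/5: at [52, 70, 87, 134, 191] ⇒ [57, 75, 92, 139, 196]

Pooled cuts: [7, 15, 27, 39, 57, 67, 75, 82, 92, 107, 121, 131, 139, 150, 163, 172, 182, 196, 202, 216]

Fragment lengths:
  7→15: 8 bp
  15→27: 12 bp
  27→39: 12 bp
  39→57: 18 bp
  57→67: 10 bp
  67→75: 8 bp
  75→82: 7 bp
  82→92: 10 bp
  92→107: 15 bp
  107→121: 14 bp
  121→131: 10 bp
  131→139: 8 bp
  139→150: 11 bp
  150→163: 13 bp
  163→172: 9 bp
  172→182: 10 bp
  182→196: 14 bp
  196→202: 6 bp
  202→216: 14 bp
  216→7 (wrap): 220-216+7 = 11 bp

[6,7,8,8,8,9,10,10,10,10,11,11,12,12,13,14,14,14,15,18]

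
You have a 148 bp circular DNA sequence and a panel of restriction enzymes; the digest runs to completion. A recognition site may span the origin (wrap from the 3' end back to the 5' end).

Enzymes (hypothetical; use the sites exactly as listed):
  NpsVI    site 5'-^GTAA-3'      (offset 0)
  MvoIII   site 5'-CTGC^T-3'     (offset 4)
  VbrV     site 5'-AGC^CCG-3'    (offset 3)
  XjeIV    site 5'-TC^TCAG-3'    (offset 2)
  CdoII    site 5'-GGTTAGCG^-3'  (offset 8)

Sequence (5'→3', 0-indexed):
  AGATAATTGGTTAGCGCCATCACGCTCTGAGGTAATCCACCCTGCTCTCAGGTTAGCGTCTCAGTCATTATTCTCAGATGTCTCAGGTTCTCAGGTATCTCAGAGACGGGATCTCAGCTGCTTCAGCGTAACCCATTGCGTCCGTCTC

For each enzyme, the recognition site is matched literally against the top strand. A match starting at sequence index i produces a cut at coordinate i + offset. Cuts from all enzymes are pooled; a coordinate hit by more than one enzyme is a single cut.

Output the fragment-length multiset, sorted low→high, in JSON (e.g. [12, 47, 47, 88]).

[2,2,6,8,8,9,9,11,13,14,14,15,18,19]

Scan for sites:
  NpsVI (GTAA, off=0): starts [31, 127] → cuts [31, 127]
  MvoIII (CTGCT, off=4): starts [41, 117] → cuts [45, 121]
  VbrV (AGCCCG, off=3): no sites
  XjeIV (TCTCAG, off=2): starts [45, 58, 71, 80, 88, 97, 111, 144] → cuts [47, 60, 73, 82, 90, 99, 113, 146]
  CdoII (GGTTAGCG, off=8): starts [8, 50] → cuts [16, 58]

All cut coordinates (distinct, sorted): [16, 31, 45, 47, 58, 60, 73, 82, 90, 99, 113, 121, 127, 146]

Fragment lengths:
  16→31: 15 bp
  31→45: 14 bp
  45→47: 2 bp
  47→58: 11 bp
  58→60: 2 bp
  60→73: 13 bp
  73→82: 9 bp
  82→90: 8 bp
  90→99: 9 bp
  99→113: 14 bp
  113→121: 8 bp
  121→127: 6 bp
  127→146: 19 bp
  146→16 (wrap): 148-146+16 = 18 bp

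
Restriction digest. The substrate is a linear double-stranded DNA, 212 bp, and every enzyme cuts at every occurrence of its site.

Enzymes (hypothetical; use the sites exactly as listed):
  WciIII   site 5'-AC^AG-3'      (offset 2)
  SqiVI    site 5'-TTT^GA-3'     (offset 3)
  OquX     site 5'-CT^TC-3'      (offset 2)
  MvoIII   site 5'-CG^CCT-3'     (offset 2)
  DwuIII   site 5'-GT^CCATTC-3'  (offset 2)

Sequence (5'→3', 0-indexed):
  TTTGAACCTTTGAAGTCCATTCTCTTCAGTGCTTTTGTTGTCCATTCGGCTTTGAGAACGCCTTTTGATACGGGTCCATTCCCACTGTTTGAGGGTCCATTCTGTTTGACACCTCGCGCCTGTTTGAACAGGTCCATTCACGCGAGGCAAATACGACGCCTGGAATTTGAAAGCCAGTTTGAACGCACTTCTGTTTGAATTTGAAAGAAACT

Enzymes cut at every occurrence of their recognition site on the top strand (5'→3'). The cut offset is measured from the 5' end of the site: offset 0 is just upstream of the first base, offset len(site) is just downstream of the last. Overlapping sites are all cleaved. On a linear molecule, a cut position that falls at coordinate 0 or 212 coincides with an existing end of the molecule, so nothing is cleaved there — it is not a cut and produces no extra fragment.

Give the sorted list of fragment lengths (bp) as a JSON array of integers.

Scan for sites:
  WciIII (ACAG, off=2): starts [127] → cuts [129]
  SqiVI (TTTGA, off=3): starts [0, 8, 50, 63, 87, 104, 122, 165, 177, 193, 199] → cuts [3, 11, 53, 66, 90, 107, 125, 168, 180, 196, 202]
  OquX (CTTC, off=2): starts [23, 187] → cuts [25, 189]
  MvoIII (CGCCT, off=2): starts [58, 116, 156] → cuts [60, 118, 158]
  DwuIII (GTCCATTC, off=2): starts [14, 39, 73, 94, 131] → cuts [16, 41, 75, 96, 133]

Pooled cuts: [3, 11, 16, 25, 41, 53, 60, 66, 75, 90, 96, 107, 118, 125, 129, 133, 158, 168, 180, 189, 196, 202]

Fragments:
  [0,3): 3 bp
  [3,11): 8 bp
  [11,16): 5 bp
  [16,25): 9 bp
  [25,41): 16 bp
  [41,53): 12 bp
  [53,60): 7 bp
  [60,66): 6 bp
  [66,75): 9 bp
  [75,90): 15 bp
  [90,96): 6 bp
  [96,107): 11 bp
  [107,118): 11 bp
  [118,125): 7 bp
  [125,129): 4 bp
  [129,133): 4 bp
  [133,158): 25 bp
  [158,168): 10 bp
  [168,180): 12 bp
  [180,189): 9 bp
  [189,196): 7 bp
  [196,202): 6 bp
  [202,212): 10 bp

[3,4,4,5,6,6,6,7,7,7,8,9,9,9,10,10,11,11,12,12,15,16,25]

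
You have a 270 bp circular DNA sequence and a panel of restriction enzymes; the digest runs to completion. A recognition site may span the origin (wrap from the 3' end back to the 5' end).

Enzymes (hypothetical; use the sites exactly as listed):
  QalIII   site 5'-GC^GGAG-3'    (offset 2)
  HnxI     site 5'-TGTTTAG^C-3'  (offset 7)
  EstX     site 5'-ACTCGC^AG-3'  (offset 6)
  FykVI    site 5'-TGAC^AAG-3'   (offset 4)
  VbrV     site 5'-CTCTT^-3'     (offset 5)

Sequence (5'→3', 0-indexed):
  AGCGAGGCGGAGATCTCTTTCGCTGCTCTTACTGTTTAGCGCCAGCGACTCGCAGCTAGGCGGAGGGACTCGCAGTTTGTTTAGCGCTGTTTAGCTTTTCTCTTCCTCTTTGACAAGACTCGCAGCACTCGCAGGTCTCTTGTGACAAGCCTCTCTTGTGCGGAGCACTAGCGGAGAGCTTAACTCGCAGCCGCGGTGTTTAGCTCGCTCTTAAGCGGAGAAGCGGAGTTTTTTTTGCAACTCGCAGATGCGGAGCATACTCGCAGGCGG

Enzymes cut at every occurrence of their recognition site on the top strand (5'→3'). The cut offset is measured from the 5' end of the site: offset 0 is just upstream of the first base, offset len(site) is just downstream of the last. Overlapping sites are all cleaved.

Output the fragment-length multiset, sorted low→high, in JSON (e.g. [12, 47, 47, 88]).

Site scan:
  QalIII (GCGGAG, off=2): starts [6, 59, 159, 170, 214, 222, 249, 266] → cuts [8, 61, 161, 172, 216, 224, 251, 268]
  HnxI (TGTTTAGC, off=7): starts [32, 77, 87, 196] → cuts [39, 84, 94, 203]
  EstX (ACTCGCAG, off=6): starts [47, 67, 117, 126, 182, 239, 258] → cuts [53, 73, 123, 132, 188, 245, 264]
  FykVI (TGACAAG, off=4): starts [110, 142] → cuts [114, 146]
  VbrV (CTCTT, off=5): starts [14, 25, 99, 105, 136, 152, 207] → cuts [19, 30, 104, 110, 141, 157, 212]

Pooled cuts: [8, 19, 30, 39, 53, 61, 73, 84, 94, 104, 110, 114, 123, 132, 141, 146, 157, 161, 172, 188, 203, 212, 216, 224, 245, 251, 264, 268]

Fragments:
  8→19: 11 bp
  19→30: 11 bp
  30→39: 9 bp
  39→53: 14 bp
  53→61: 8 bp
  61→73: 12 bp
  73→84: 11 bp
  84→94: 10 bp
  94→104: 10 bp
  104→110: 6 bp
  110→114: 4 bp
  114→123: 9 bp
  123→132: 9 bp
  132→141: 9 bp
  141→146: 5 bp
  146→157: 11 bp
  157→161: 4 bp
  161→172: 11 bp
  172→188: 16 bp
  188→203: 15 bp
  203→212: 9 bp
  212→216: 4 bp
  216→224: 8 bp
  224→245: 21 bp
  245→251: 6 bp
  251→264: 13 bp
  264→268: 4 bp
  268→8 (wrap): 270-268+8 = 10 bp

[4,4,4,4,5,6,6,8,8,9,9,9,9,9,10,10,10,11,11,11,11,11,12,13,14,15,16,21]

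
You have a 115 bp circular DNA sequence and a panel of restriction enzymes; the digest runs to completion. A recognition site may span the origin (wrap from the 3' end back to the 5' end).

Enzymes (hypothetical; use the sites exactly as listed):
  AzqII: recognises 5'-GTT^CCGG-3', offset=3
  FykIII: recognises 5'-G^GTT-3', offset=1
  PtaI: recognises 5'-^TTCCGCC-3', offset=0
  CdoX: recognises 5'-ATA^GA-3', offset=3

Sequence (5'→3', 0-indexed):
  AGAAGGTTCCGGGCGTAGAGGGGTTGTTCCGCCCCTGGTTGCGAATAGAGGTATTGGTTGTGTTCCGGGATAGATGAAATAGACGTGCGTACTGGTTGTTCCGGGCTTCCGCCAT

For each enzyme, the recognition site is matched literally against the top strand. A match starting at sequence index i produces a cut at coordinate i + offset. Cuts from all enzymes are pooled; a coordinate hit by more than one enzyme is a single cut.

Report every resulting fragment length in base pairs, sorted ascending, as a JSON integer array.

[3,4,4,6,6,8,8,9,9,10,10,11,13,14]

Scan for sites:
  AzqII (GTTCCGG, off=3): starts [5, 61, 97] → cuts [8, 64, 100]
  FykIII (GGTT, off=1): starts [4, 21, 36, 55, 93] → cuts [5, 22, 37, 56, 94]
  PtaI (TTCCGCC, off=0): starts [26, 106] → cuts [26, 106]
  CdoX (ATAGA, off=3): starts [44, 69, 78, 113] → cuts [1, 47, 72, 81]

All cut coordinates (distinct, sorted): [1, 5, 8, 22, 26, 37, 47, 56, 64, 72, 81, 94, 100, 106]

Fragment lengths:
  1→5: 4 bp
  5→8: 3 bp
  8→22: 14 bp
  22→26: 4 bp
  26→37: 11 bp
  37→47: 10 bp
  47→56: 9 bp
  56→64: 8 bp
  64→72: 8 bp
  72→81: 9 bp
  81→94: 13 bp
  94→100: 6 bp
  100→106: 6 bp
  106→1 (wrap): 115-106+1 = 10 bp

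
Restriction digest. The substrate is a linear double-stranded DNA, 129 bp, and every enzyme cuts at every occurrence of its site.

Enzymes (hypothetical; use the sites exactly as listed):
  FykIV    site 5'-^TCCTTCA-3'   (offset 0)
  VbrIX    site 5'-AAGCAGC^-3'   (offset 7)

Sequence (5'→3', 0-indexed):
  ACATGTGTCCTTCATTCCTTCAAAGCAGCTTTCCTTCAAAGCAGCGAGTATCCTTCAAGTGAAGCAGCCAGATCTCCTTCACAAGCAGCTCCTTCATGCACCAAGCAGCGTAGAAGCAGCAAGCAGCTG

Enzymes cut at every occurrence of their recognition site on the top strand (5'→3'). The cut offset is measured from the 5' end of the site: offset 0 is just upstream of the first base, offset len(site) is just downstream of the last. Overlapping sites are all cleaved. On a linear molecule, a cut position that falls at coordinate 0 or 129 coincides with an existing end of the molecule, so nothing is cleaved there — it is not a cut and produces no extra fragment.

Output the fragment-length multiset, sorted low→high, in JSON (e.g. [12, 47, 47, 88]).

Scan for sites:
  FykIV (TCCTTCA, off=0): starts [7, 15, 31, 50, 74, 89] → cuts [7, 15, 31, 50, 74, 89]
  VbrIX (AAGCAGC, off=7): starts [22, 38, 61, 82, 102, 113, 120] → cuts [29, 45, 68, 89, 109, 120, 127]

Pooled cuts: [7, 15, 29, 31, 45, 50, 68, 74, 89, 109, 120, 127]

Fragment lengths:
  [0,7): 7 bp
  [7,15): 8 bp
  [15,29): 14 bp
  [29,31): 2 bp
  [31,45): 14 bp
  [45,50): 5 bp
  [50,68): 18 bp
  [68,74): 6 bp
  [74,89): 15 bp
  [89,109): 20 bp
  [109,120): 11 bp
  [120,127): 7 bp
  [127,129): 2 bp

[2,2,5,6,7,7,8,11,14,14,15,18,20]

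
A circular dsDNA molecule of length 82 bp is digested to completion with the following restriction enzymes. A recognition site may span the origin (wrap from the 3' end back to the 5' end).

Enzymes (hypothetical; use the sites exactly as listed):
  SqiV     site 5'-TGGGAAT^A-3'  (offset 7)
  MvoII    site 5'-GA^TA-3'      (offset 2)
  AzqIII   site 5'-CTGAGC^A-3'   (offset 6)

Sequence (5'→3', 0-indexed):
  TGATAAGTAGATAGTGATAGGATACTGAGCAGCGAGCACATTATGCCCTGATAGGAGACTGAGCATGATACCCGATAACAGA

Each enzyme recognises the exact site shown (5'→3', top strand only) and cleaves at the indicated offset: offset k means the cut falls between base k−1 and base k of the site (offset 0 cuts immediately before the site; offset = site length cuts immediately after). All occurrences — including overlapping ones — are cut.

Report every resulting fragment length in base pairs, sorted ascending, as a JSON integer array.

[4,5,6,7,8,8,10,13,21]

Per-enzyme occurrences:
  SqiV (TGGGAATA, off=7): no sites
  MvoII GATA/2: at [1, 9, 15, 20, 49, 66, 73] ⇒ [3, 11, 17, 22, 51, 68, 75]
  AzqIII CTGAGCA/6: at [24, 58] ⇒ [30, 64]

Pooled cuts: [3, 11, 17, 22, 30, 51, 64, 68, 75]

Fragment lengths:
  3→11: 8 bp
  11→17: 6 bp
  17→22: 5 bp
  22→30: 8 bp
  30→51: 21 bp
  51→64: 13 bp
  64→68: 4 bp
  68→75: 7 bp
  75→3 (wrap): 82-75+3 = 10 bp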